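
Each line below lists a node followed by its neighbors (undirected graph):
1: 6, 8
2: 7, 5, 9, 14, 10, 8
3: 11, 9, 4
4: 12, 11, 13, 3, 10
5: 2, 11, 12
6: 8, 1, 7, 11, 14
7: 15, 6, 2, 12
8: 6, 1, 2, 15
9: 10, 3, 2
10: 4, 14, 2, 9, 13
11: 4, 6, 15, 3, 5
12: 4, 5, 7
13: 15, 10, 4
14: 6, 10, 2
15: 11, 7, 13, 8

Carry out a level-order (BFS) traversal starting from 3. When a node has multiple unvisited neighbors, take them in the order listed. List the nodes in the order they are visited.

3 11 9 4 6 15 5 10 2 12 13 8 1 7 14

Visit 3; enqueue 11, 9, 4 → queue [11, 9, 4]
Visit 11; enqueue 6, 15, 5 → queue [9, 4, 6, 15, 5]
Visit 9; enqueue 10, 2 → queue [4, 6, 15, 5, 10, 2]
Visit 4; enqueue 12, 13 → queue [6, 15, 5, 10, 2, 12, 13]
Visit 6; enqueue 8, 1, 7, 14 → queue [15, 5, 10, 2, 12, 13, 8, 1, 7, 14]
Visit 15 → queue [5, 10, 2, 12, 13, 8, 1, 7, 14]
Visit 5 → queue [10, 2, 12, 13, 8, 1, 7, 14]
Visit 10 → queue [2, 12, 13, 8, 1, 7, 14]
Visit 2 → queue [12, 13, 8, 1, 7, 14]
Visit 12 → queue [13, 8, 1, 7, 14]
Visit 13 → queue [8, 1, 7, 14]
Visit 8 → queue [1, 7, 14]
Visit 1 → queue [7, 14]
Visit 7 → queue [14]
Visit 14 → queue []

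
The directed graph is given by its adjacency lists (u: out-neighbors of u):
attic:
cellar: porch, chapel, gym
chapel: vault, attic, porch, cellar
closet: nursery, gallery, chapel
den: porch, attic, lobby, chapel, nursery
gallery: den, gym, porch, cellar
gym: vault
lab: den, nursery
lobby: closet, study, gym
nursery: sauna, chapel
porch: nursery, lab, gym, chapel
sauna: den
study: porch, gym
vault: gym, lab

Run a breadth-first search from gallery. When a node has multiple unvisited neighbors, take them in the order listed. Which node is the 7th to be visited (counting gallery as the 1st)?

Visit gallery; enqueue den, gym, porch, cellar → queue [den, gym, porch, cellar]
Visit den; enqueue attic, lobby, chapel, nursery → queue [gym, porch, cellar, attic, lobby, chapel, nursery]
Visit gym; enqueue vault → queue [porch, cellar, attic, lobby, chapel, nursery, vault]
Visit porch; enqueue lab → queue [cellar, attic, lobby, chapel, nursery, vault, lab]
Visit cellar → queue [attic, lobby, chapel, nursery, vault, lab]
Visit attic → queue [lobby, chapel, nursery, vault, lab]
Visit lobby; enqueue closet, study → queue [chapel, nursery, vault, lab, closet, study]
Visit chapel → queue [nursery, vault, lab, closet, study]
Visit nursery; enqueue sauna → queue [vault, lab, closet, study, sauna]
Visit vault → queue [lab, closet, study, sauna]
Visit lab → queue [closet, study, sauna]
Visit closet → queue [study, sauna]
Visit study → queue [sauna]
Visit sauna → queue []

Visit order: gallery, den, gym, porch, cellar, attic, lobby, chapel, nursery, vault, lab, closet, study, sauna

lobby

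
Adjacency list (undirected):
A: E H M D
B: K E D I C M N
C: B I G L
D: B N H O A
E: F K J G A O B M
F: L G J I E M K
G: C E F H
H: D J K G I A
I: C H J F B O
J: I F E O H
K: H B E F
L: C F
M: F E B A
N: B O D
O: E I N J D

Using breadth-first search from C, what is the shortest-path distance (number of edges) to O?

Level 0: C
Level 1: B, G, I, L
Level 2: D, E, F, H, J, K, M, N, O
Level 3: A
O first appears at level 2.

2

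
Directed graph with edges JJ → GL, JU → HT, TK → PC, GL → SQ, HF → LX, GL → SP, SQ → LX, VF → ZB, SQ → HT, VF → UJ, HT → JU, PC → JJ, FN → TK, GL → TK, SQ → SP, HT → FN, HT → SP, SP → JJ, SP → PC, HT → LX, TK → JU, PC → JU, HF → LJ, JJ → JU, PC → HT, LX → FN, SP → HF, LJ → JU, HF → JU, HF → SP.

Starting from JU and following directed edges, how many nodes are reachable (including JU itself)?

12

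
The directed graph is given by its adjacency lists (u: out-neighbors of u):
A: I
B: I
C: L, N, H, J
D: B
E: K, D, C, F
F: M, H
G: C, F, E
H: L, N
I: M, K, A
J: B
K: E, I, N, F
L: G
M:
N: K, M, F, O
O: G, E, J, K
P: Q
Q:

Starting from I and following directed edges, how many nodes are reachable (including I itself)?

BFS from I visits: I, M, K, A, E, N, F, D, C, O, H, B, L, J, G
Reachable nodes: 15 of 17 total.

15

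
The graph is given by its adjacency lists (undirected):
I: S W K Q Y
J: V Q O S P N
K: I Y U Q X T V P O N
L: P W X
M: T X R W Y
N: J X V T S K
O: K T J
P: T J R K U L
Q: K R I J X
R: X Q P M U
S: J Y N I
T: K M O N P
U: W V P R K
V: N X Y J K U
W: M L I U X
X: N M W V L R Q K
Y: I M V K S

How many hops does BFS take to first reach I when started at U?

Level 0: U
Level 1: K, P, R, V, W
Level 2: I, J, L, M, N, O, Q, T, X, Y
Level 3: S
I first appears at level 2.

2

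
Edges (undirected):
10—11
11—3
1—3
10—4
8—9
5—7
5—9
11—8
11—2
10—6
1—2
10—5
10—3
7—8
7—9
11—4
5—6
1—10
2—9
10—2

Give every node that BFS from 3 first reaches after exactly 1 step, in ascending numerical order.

Level 0: 3
Level 1: 1, 10, 11
Level 2: 2, 4, 5, 6, 8
Level 3: 7, 9

1, 10, 11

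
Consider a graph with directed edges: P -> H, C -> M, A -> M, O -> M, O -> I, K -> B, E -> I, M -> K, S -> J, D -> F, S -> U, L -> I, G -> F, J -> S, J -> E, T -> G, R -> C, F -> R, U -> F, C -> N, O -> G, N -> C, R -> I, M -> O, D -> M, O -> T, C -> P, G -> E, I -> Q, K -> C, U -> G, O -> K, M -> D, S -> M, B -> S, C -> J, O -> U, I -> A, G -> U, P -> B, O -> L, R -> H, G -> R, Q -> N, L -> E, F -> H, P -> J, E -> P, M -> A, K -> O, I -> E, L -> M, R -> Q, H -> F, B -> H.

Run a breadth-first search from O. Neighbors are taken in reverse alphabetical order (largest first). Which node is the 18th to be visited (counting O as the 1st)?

P

Visit O; enqueue U, T, M, L, K, I, G → queue [U, T, M, L, K, I, G]
Visit U; enqueue F → queue [T, M, L, K, I, G, F]
Visit T → queue [M, L, K, I, G, F]
Visit M; enqueue D, A → queue [L, K, I, G, F, D, A]
Visit L; enqueue E → queue [K, I, G, F, D, A, E]
Visit K; enqueue C, B → queue [I, G, F, D, A, E, C, B]
Visit I; enqueue Q → queue [G, F, D, A, E, C, B, Q]
Visit G; enqueue R → queue [F, D, A, E, C, B, Q, R]
Visit F; enqueue H → queue [D, A, E, C, B, Q, R, H]
Visit D → queue [A, E, C, B, Q, R, H]
Visit A → queue [E, C, B, Q, R, H]
Visit E; enqueue P → queue [C, B, Q, R, H, P]
Visit C; enqueue N, J → queue [B, Q, R, H, P, N, J]
Visit B; enqueue S → queue [Q, R, H, P, N, J, S]
Visit Q → queue [R, H, P, N, J, S]
Visit R → queue [H, P, N, J, S]
Visit H → queue [P, N, J, S]
Visit P → queue [N, J, S]
Visit N → queue [J, S]
Visit J → queue [S]
Visit S → queue []

Visit order: O, U, T, M, L, K, I, G, F, D, A, E, C, B, Q, R, H, P, N, J, S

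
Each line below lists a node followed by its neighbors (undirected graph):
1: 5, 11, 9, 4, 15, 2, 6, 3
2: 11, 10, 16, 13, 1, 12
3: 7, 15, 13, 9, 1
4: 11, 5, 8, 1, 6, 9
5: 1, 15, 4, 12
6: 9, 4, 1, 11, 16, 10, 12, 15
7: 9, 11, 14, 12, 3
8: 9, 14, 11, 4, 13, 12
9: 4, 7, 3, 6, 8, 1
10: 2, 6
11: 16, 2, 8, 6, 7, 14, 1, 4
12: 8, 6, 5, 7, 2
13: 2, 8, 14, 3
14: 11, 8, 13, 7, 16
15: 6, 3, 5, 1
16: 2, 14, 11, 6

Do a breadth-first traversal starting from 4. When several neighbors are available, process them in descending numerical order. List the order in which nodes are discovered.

4, 11, 9, 8, 6, 5, 1, 16, 14, 7, 2, 3, 13, 12, 15, 10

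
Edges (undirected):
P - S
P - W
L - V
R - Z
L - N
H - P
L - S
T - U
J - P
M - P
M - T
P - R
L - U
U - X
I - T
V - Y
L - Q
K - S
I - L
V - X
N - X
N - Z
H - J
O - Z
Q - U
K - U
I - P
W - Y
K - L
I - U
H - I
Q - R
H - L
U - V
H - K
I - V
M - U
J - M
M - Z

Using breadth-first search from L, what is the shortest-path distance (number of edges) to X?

Level 0: L
Level 1: H, I, K, N, Q, S, U, V
Level 2: J, M, P, R, T, X, Y, Z
Level 3: O, W
X first appears at level 2.

2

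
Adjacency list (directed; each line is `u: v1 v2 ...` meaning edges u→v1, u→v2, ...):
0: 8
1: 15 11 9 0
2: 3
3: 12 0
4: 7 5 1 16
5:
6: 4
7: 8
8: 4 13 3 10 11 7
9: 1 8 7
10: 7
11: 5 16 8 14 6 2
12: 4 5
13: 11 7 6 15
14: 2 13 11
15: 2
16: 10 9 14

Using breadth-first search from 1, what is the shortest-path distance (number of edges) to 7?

2

Level 0: 1
Level 1: 0, 9, 11, 15
Level 2: 2, 5, 6, 7, 8, 14, 16
Level 3: 3, 4, 10, 13
Level 4: 12
7 first appears at level 2.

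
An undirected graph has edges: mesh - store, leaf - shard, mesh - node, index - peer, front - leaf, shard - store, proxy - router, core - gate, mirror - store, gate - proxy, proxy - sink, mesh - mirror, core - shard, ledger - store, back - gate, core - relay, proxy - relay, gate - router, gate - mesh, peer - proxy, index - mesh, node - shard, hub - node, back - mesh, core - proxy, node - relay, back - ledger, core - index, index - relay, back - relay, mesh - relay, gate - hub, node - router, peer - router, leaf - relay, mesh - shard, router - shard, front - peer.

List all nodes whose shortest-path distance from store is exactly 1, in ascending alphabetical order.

ledger, mesh, mirror, shard

Level 0: store
Level 1: ledger, mesh, mirror, shard
Level 2: back, core, gate, index, leaf, node, relay, router
Level 3: front, hub, peer, proxy
Level 4: sink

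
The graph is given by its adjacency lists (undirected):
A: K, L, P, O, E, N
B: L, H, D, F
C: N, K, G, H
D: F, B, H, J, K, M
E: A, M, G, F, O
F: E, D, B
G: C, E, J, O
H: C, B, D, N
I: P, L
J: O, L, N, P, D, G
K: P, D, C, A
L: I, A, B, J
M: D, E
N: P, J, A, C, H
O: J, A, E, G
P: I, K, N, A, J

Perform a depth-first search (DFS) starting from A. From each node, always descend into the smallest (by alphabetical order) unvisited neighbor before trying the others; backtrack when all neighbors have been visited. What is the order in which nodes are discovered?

A -> E -> F -> B -> D -> H -> C -> G -> J -> L -> I -> P -> K -> N -> O -> M

Visit A
A → E
E → F
F → B
B → D
D → H
H → C
C → G
G → J
J → L
L → I
I → P
P → K
P → N
J → O
D → M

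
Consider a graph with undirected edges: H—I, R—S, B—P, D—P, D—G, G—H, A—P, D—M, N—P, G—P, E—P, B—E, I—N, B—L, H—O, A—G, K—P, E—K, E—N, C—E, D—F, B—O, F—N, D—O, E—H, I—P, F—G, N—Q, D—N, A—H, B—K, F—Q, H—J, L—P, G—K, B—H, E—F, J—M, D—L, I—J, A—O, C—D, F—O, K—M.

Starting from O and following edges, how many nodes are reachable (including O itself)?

BFS from O visits: O, H, F, D, B, A, J, I, G, E, Q, N, P, M, L, C, K
Reachable nodes: 17 of 19 total.

17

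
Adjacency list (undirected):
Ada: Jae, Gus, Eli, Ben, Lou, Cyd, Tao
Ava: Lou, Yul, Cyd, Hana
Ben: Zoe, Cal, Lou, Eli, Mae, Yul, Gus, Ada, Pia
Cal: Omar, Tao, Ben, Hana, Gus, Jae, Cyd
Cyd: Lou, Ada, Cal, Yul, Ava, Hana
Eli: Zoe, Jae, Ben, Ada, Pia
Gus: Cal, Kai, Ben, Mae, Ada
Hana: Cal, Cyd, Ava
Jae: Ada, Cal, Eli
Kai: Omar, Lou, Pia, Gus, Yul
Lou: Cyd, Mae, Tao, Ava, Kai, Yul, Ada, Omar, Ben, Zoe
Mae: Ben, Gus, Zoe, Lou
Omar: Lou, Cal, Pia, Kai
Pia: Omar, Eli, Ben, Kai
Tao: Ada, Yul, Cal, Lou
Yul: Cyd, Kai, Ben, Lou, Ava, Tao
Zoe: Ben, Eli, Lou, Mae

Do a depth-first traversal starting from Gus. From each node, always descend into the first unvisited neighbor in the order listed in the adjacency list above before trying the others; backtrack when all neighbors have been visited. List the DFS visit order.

Visit Gus
Gus → Cal
Cal → Omar
Omar → Lou
Lou → Cyd
Cyd → Ada
Ada → Jae
Jae → Eli
Eli → Zoe
Zoe → Ben
Ben → Mae
Ben → Yul
Yul → Kai
Kai → Pia
Yul → Ava
Ava → Hana
Yul → Tao

Gus Cal Omar Lou Cyd Ada Jae Eli Zoe Ben Mae Yul Kai Pia Ava Hana Tao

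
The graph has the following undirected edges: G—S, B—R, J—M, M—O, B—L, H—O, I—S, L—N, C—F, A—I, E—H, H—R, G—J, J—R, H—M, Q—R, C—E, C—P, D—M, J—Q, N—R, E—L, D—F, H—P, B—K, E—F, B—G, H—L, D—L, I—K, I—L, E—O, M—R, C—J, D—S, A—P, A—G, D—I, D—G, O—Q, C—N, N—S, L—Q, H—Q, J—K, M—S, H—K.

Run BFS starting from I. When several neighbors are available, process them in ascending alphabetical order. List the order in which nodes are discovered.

I → A → D → K → L → S → G → P → F → M → B → H → J → E → N → Q → C → O → R

Visit I; enqueue A, D, K, L, S → queue [A, D, K, L, S]
Visit A; enqueue G, P → queue [D, K, L, S, G, P]
Visit D; enqueue F, M → queue [K, L, S, G, P, F, M]
Visit K; enqueue B, H, J → queue [L, S, G, P, F, M, B, H, J]
Visit L; enqueue E, N, Q → queue [S, G, P, F, M, B, H, J, E, N, Q]
Visit S → queue [G, P, F, M, B, H, J, E, N, Q]
Visit G → queue [P, F, M, B, H, J, E, N, Q]
Visit P; enqueue C → queue [F, M, B, H, J, E, N, Q, C]
Visit F → queue [M, B, H, J, E, N, Q, C]
Visit M; enqueue O, R → queue [B, H, J, E, N, Q, C, O, R]
Visit B → queue [H, J, E, N, Q, C, O, R]
Visit H → queue [J, E, N, Q, C, O, R]
Visit J → queue [E, N, Q, C, O, R]
Visit E → queue [N, Q, C, O, R]
Visit N → queue [Q, C, O, R]
Visit Q → queue [C, O, R]
Visit C → queue [O, R]
Visit O → queue [R]
Visit R → queue []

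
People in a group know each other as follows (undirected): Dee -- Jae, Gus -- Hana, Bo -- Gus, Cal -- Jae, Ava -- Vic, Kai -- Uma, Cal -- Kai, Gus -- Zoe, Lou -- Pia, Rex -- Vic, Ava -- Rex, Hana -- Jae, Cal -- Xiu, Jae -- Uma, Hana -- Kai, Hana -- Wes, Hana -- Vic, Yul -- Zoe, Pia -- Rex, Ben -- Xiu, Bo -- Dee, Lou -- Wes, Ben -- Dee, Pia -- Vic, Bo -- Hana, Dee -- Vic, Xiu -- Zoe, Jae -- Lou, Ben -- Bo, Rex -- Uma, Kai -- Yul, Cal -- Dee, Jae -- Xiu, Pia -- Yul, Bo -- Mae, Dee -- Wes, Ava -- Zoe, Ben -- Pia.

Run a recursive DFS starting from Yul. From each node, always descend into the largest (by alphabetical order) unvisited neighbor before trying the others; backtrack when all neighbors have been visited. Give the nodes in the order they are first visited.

Visit Yul
Yul → Zoe
Zoe → Xiu
Xiu → Jae
Jae → Uma
Uma → Rex
Rex → Vic
Vic → Pia
Pia → Lou
Lou → Wes
Wes → Hana
Hana → Kai
Kai → Cal
Cal → Dee
Dee → Bo
Bo → Mae
Bo → Gus
Bo → Ben
Vic → Ava

Yul → Zoe → Xiu → Jae → Uma → Rex → Vic → Pia → Lou → Wes → Hana → Kai → Cal → Dee → Bo → Mae → Gus → Ben → Ava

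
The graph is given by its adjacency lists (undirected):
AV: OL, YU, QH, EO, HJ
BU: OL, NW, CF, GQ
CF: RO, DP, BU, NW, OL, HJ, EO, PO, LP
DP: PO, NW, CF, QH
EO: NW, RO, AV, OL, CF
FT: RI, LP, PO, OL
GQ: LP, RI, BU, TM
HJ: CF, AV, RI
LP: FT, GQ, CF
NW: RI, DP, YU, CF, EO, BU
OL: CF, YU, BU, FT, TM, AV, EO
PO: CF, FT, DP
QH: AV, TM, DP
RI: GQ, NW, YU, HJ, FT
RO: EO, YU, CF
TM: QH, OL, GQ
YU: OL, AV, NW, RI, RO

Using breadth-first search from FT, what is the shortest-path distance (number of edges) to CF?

Level 0: FT
Level 1: LP, OL, PO, RI
Level 2: AV, BU, CF, DP, EO, GQ, HJ, NW, TM, YU
Level 3: QH, RO
CF first appears at level 2.

2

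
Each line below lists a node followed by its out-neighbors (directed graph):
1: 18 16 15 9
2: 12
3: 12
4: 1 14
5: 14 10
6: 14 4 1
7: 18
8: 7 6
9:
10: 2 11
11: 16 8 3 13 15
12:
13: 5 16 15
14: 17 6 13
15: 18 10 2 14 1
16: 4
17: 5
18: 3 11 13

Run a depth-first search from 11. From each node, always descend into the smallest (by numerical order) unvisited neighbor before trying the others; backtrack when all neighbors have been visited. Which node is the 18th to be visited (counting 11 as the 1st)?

7

Visit 11
11 → 3
3 → 12
11 → 8
8 → 6
6 → 1
1 → 9
1 → 15
15 → 2
15 → 10
15 → 14
14 → 13
13 → 5
13 → 16
16 → 4
14 → 17
15 → 18
8 → 7

Visit order: 11, 3, 12, 8, 6, 1, 9, 15, 2, 10, 14, 13, 5, 16, 4, 17, 18, 7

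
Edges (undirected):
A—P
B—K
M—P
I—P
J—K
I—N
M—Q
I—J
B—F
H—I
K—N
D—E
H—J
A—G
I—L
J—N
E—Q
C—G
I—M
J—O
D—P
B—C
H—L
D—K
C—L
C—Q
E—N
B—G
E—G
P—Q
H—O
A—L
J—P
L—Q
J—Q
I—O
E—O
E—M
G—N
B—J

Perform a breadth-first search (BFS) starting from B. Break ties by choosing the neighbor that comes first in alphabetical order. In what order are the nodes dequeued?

B C F G J K L Q A E N H I O P D M

Visit B; enqueue C, F, G, J, K → queue [C, F, G, J, K]
Visit C; enqueue L, Q → queue [F, G, J, K, L, Q]
Visit F → queue [G, J, K, L, Q]
Visit G; enqueue A, E, N → queue [J, K, L, Q, A, E, N]
Visit J; enqueue H, I, O, P → queue [K, L, Q, A, E, N, H, I, O, P]
Visit K; enqueue D → queue [L, Q, A, E, N, H, I, O, P, D]
Visit L → queue [Q, A, E, N, H, I, O, P, D]
Visit Q; enqueue M → queue [A, E, N, H, I, O, P, D, M]
Visit A → queue [E, N, H, I, O, P, D, M]
Visit E → queue [N, H, I, O, P, D, M]
Visit N → queue [H, I, O, P, D, M]
Visit H → queue [I, O, P, D, M]
Visit I → queue [O, P, D, M]
Visit O → queue [P, D, M]
Visit P → queue [D, M]
Visit D → queue [M]
Visit M → queue []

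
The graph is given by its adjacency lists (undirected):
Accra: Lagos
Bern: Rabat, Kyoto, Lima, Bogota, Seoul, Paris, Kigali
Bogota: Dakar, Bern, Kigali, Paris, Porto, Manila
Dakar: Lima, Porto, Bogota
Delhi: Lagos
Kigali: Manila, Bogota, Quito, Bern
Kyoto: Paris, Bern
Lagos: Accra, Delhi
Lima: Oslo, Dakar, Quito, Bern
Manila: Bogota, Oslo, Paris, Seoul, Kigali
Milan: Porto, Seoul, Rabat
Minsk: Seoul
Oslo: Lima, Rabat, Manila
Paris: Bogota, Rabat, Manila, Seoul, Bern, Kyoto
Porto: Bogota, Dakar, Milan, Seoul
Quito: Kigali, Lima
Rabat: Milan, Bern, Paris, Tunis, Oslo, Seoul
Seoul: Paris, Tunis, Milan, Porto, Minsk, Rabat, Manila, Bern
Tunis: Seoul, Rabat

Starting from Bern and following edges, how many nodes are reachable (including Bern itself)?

BFS from Bern visits: Bern, Rabat, Kyoto, Lima, Bogota, Seoul, Paris, Kigali, Milan, Tunis, Oslo, Dakar, Quito, Porto, Manila, Minsk
Reachable nodes: 16 of 19 total.

16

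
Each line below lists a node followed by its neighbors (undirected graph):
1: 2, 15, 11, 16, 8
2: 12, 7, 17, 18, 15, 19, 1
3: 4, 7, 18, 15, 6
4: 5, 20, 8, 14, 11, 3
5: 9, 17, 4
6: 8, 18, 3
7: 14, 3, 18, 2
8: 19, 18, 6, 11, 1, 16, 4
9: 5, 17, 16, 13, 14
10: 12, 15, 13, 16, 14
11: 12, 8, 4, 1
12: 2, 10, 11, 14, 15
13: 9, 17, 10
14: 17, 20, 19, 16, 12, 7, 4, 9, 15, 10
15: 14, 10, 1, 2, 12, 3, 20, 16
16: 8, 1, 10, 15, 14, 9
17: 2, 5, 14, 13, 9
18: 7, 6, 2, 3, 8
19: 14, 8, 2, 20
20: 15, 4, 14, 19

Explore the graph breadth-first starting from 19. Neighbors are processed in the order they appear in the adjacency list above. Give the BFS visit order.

19 14 8 2 20 17 16 12 7 4 9 15 10 18 6 11 1 5 13 3

Visit 19; enqueue 14, 8, 2, 20 → queue [14, 8, 2, 20]
Visit 14; enqueue 17, 16, 12, 7, 4, 9, 15, 10 → queue [8, 2, 20, 17, 16, 12, 7, 4, 9, 15, 10]
Visit 8; enqueue 18, 6, 11, 1 → queue [2, 20, 17, 16, 12, 7, 4, 9, 15, 10, 18, 6, 11, 1]
Visit 2 → queue [20, 17, 16, 12, 7, 4, 9, 15, 10, 18, 6, 11, 1]
Visit 20 → queue [17, 16, 12, 7, 4, 9, 15, 10, 18, 6, 11, 1]
Visit 17; enqueue 5, 13 → queue [16, 12, 7, 4, 9, 15, 10, 18, 6, 11, 1, 5, 13]
Visit 16 → queue [12, 7, 4, 9, 15, 10, 18, 6, 11, 1, 5, 13]
Visit 12 → queue [7, 4, 9, 15, 10, 18, 6, 11, 1, 5, 13]
Visit 7; enqueue 3 → queue [4, 9, 15, 10, 18, 6, 11, 1, 5, 13, 3]
Visit 4 → queue [9, 15, 10, 18, 6, 11, 1, 5, 13, 3]
Visit 9 → queue [15, 10, 18, 6, 11, 1, 5, 13, 3]
Visit 15 → queue [10, 18, 6, 11, 1, 5, 13, 3]
Visit 10 → queue [18, 6, 11, 1, 5, 13, 3]
Visit 18 → queue [6, 11, 1, 5, 13, 3]
Visit 6 → queue [11, 1, 5, 13, 3]
Visit 11 → queue [1, 5, 13, 3]
Visit 1 → queue [5, 13, 3]
Visit 5 → queue [13, 3]
Visit 13 → queue [3]
Visit 3 → queue []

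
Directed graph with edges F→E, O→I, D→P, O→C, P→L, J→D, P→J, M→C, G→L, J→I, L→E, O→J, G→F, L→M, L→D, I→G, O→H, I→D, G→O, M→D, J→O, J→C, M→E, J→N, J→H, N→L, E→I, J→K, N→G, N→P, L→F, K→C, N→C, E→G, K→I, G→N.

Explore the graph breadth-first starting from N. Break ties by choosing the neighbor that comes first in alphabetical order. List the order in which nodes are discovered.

N → C → G → L → P → F → O → D → E → M → J → H → I → K

Visit N; enqueue C, G, L, P → queue [C, G, L, P]
Visit C → queue [G, L, P]
Visit G; enqueue F, O → queue [L, P, F, O]
Visit L; enqueue D, E, M → queue [P, F, O, D, E, M]
Visit P; enqueue J → queue [F, O, D, E, M, J]
Visit F → queue [O, D, E, M, J]
Visit O; enqueue H, I → queue [D, E, M, J, H, I]
Visit D → queue [E, M, J, H, I]
Visit E → queue [M, J, H, I]
Visit M → queue [J, H, I]
Visit J; enqueue K → queue [H, I, K]
Visit H → queue [I, K]
Visit I → queue [K]
Visit K → queue []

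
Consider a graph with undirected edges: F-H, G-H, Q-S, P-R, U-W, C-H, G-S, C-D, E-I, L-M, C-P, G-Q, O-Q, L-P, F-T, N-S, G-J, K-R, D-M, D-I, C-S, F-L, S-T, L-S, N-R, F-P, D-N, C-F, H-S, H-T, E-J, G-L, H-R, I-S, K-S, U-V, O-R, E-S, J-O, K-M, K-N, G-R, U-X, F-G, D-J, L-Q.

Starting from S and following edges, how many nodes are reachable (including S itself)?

18

BFS from S visits: S, C, E, G, H, I, K, L, N, Q, T, D, F, P, J, R, M, O
Reachable nodes: 18 of 22 total.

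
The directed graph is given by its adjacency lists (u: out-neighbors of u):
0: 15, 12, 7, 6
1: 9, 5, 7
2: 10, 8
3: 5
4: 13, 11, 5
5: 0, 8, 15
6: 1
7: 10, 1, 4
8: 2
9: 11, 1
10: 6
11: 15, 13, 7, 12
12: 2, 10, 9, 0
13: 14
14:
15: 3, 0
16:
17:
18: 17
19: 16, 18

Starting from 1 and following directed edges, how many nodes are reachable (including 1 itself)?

16

BFS from 1 visits: 1, 5, 7, 9, 0, 8, 15, 4, 10, 11, 6, 12, 2, 3, 13, 14
Reachable nodes: 16 of 20 total.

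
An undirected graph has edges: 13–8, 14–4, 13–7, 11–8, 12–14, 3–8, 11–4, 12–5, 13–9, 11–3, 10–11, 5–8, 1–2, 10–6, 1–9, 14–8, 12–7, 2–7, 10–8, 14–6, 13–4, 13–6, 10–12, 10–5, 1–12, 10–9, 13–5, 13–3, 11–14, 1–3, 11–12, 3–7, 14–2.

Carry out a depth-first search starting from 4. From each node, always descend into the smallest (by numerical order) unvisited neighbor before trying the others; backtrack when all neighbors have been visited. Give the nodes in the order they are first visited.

4 -> 11 -> 3 -> 1 -> 2 -> 7 -> 12 -> 5 -> 8 -> 10 -> 6 -> 13 -> 9 -> 14

Visit 4
4 → 11
11 → 3
3 → 1
1 → 2
2 → 7
7 → 12
12 → 5
5 → 8
8 → 10
10 → 6
6 → 13
13 → 9
6 → 14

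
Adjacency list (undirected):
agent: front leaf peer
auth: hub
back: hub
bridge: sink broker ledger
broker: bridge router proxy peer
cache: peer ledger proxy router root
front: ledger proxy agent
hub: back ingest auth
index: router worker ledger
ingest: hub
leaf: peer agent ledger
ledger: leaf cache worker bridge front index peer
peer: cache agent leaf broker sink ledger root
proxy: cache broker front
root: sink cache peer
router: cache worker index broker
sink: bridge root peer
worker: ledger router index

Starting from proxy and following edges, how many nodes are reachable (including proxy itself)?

BFS from proxy visits: proxy, cache, broker, front, peer, ledger, router, root, bridge, agent, leaf, sink, worker, index
Reachable nodes: 14 of 18 total.

14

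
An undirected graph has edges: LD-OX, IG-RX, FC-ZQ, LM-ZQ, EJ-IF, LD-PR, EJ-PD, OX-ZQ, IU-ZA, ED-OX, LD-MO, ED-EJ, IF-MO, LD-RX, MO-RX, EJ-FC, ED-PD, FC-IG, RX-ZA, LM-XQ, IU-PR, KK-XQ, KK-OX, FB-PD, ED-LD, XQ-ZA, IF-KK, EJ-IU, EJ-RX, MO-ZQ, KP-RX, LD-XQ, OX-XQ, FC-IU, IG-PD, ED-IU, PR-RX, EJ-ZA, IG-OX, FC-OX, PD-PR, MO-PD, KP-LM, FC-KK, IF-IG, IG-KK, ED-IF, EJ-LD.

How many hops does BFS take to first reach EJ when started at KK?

2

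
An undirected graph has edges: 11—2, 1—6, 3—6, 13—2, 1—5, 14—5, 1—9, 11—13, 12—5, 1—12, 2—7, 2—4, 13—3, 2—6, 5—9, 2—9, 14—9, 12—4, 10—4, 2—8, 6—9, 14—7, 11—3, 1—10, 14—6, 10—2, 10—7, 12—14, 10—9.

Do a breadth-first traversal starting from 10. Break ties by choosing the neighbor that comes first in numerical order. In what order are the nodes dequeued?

10, 1, 2, 4, 7, 9, 5, 6, 12, 8, 11, 13, 14, 3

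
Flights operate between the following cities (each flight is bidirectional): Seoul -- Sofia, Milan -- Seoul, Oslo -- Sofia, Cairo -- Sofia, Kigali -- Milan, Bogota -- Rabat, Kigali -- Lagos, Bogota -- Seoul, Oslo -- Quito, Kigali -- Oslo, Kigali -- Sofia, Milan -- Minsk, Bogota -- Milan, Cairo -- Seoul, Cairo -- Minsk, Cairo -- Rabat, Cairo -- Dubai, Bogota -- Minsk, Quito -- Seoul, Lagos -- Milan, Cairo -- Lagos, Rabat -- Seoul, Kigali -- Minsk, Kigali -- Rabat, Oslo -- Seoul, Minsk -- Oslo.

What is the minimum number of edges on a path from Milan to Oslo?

2

Level 0: Milan
Level 1: Bogota, Kigali, Lagos, Minsk, Seoul
Level 2: Cairo, Oslo, Quito, Rabat, Sofia
Level 3: Dubai
Oslo first appears at level 2.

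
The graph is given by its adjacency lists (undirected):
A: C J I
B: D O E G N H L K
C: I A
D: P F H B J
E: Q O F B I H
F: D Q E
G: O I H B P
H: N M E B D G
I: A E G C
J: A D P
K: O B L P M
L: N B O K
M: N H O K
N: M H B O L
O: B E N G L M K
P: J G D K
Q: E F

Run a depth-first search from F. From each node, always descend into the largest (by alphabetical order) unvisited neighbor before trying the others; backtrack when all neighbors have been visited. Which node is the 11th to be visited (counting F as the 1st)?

H

Visit F
F → Q
Q → E
E → O
O → N
N → M
M → K
K → P
P → J
J → D
D → H
H → G
G → I
I → C
C → A
G → B
B → L

Visit order: F, Q, E, O, N, M, K, P, J, D, H, G, I, C, A, B, L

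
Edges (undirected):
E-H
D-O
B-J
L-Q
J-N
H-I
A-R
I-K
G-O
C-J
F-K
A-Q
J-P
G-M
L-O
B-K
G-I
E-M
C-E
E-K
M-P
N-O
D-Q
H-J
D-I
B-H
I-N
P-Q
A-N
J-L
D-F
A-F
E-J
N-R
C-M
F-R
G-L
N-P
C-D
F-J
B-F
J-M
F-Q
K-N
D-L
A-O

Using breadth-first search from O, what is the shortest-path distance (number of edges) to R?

Level 0: O
Level 1: A, D, G, L, N
Level 2: C, F, I, J, K, M, P, Q, R
Level 3: B, E, H
R first appears at level 2.

2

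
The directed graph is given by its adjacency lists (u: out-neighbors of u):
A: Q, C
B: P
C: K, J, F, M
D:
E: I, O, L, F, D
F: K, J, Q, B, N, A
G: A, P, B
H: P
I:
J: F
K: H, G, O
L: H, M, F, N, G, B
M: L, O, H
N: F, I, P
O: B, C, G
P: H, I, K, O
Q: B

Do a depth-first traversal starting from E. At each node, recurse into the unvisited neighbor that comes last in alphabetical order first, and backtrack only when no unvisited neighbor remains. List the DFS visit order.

Visit E
E → O
O → G
G → P
P → K
K → H
P → I
G → B
G → A
A → Q
A → C
C → M
M → L
L → N
N → F
F → J
E → D

E → O → G → P → K → H → I → B → A → Q → C → M → L → N → F → J → D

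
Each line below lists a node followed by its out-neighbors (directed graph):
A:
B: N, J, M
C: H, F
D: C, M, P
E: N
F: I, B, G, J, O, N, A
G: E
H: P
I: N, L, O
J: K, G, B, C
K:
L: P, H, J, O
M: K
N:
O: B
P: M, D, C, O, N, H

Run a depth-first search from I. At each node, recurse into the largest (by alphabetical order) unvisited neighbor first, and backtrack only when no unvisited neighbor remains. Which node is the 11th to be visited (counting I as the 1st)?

Visit I
I → O
O → B
B → N
B → M
M → K
B → J
J → G
G → E
J → C
C → H
H → P
P → D
C → F
F → A
I → L

Visit order: I, O, B, N, M, K, J, G, E, C, H, P, D, F, A, L

H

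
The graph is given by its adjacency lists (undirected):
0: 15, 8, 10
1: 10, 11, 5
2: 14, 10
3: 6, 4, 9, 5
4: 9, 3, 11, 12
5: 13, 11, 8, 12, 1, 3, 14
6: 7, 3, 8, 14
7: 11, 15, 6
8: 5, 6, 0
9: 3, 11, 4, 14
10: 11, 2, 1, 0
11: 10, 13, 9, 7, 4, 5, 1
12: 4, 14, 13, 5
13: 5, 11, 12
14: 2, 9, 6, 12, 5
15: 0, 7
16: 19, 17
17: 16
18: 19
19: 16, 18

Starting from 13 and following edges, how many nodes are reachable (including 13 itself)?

16

BFS from 13 visits: 13, 12, 11, 5, 14, 4, 10, 9, 7, 1, 8, 3, 6, 2, 0, 15
Reachable nodes: 16 of 20 total.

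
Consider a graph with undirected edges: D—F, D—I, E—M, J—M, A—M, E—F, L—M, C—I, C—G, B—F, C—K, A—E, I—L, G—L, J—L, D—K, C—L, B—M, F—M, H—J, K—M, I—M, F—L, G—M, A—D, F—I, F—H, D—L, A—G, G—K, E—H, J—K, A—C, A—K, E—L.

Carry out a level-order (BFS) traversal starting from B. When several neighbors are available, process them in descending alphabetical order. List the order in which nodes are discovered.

B, M, F, L, K, J, I, G, E, A, H, D, C

Visit B; enqueue M, F → queue [M, F]
Visit M; enqueue L, K, J, I, G, E, A → queue [F, L, K, J, I, G, E, A]
Visit F; enqueue H, D → queue [L, K, J, I, G, E, A, H, D]
Visit L; enqueue C → queue [K, J, I, G, E, A, H, D, C]
Visit K → queue [J, I, G, E, A, H, D, C]
Visit J → queue [I, G, E, A, H, D, C]
Visit I → queue [G, E, A, H, D, C]
Visit G → queue [E, A, H, D, C]
Visit E → queue [A, H, D, C]
Visit A → queue [H, D, C]
Visit H → queue [D, C]
Visit D → queue [C]
Visit C → queue []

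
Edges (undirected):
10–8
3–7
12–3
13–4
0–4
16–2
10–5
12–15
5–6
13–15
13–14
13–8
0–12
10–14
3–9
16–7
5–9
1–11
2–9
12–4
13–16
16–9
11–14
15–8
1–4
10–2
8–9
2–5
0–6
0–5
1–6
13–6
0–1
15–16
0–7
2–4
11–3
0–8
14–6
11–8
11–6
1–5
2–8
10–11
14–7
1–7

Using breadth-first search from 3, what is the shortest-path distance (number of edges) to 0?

2

Level 0: 3
Level 1: 7, 9, 11, 12
Level 2: 0, 1, 2, 4, 5, 6, 8, 10, 14, 15, 16
Level 3: 13
0 first appears at level 2.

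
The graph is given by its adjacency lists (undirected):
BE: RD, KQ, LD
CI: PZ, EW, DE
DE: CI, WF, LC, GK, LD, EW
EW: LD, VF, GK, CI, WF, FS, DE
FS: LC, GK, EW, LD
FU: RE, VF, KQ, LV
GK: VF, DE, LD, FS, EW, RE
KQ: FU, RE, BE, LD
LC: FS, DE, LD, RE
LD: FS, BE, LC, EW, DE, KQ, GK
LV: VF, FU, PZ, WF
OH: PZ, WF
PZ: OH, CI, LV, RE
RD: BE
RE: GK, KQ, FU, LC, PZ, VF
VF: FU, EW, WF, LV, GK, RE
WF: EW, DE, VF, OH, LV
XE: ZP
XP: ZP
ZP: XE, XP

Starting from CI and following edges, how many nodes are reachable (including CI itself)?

BFS from CI visits: CI, PZ, EW, DE, OH, LV, RE, LD, VF, GK, WF, FS, LC, FU, KQ, BE, RD
Reachable nodes: 17 of 20 total.

17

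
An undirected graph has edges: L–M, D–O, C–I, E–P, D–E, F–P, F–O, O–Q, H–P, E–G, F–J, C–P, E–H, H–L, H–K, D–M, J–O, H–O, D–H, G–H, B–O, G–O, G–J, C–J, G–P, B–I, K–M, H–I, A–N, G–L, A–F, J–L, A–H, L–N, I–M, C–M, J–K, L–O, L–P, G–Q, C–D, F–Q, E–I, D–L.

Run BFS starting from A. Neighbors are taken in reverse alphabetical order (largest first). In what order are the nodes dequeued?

A, N, H, F, L, P, O, K, I, G, E, D, Q, J, M, C, B

Visit A; enqueue N, H, F → queue [N, H, F]
Visit N; enqueue L → queue [H, F, L]
Visit H; enqueue P, O, K, I, G, E, D → queue [F, L, P, O, K, I, G, E, D]
Visit F; enqueue Q, J → queue [L, P, O, K, I, G, E, D, Q, J]
Visit L; enqueue M → queue [P, O, K, I, G, E, D, Q, J, M]
Visit P; enqueue C → queue [O, K, I, G, E, D, Q, J, M, C]
Visit O; enqueue B → queue [K, I, G, E, D, Q, J, M, C, B]
Visit K → queue [I, G, E, D, Q, J, M, C, B]
Visit I → queue [G, E, D, Q, J, M, C, B]
Visit G → queue [E, D, Q, J, M, C, B]
Visit E → queue [D, Q, J, M, C, B]
Visit D → queue [Q, J, M, C, B]
Visit Q → queue [J, M, C, B]
Visit J → queue [M, C, B]
Visit M → queue [C, B]
Visit C → queue [B]
Visit B → queue []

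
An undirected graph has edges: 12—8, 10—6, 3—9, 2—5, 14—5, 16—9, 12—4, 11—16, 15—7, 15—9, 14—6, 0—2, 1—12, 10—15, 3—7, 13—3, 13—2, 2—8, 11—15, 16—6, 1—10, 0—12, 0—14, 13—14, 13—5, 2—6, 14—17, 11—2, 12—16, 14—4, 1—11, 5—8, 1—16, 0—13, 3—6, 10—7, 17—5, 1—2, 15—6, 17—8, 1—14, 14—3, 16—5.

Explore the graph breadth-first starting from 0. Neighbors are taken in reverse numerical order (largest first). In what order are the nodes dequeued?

Visit 0; enqueue 14, 13, 12, 2 → queue [14, 13, 12, 2]
Visit 14; enqueue 17, 6, 5, 4, 3, 1 → queue [13, 12, 2, 17, 6, 5, 4, 3, 1]
Visit 13 → queue [12, 2, 17, 6, 5, 4, 3, 1]
Visit 12; enqueue 16, 8 → queue [2, 17, 6, 5, 4, 3, 1, 16, 8]
Visit 2; enqueue 11 → queue [17, 6, 5, 4, 3, 1, 16, 8, 11]
Visit 17 → queue [6, 5, 4, 3, 1, 16, 8, 11]
Visit 6; enqueue 15, 10 → queue [5, 4, 3, 1, 16, 8, 11, 15, 10]
Visit 5 → queue [4, 3, 1, 16, 8, 11, 15, 10]
Visit 4 → queue [3, 1, 16, 8, 11, 15, 10]
Visit 3; enqueue 9, 7 → queue [1, 16, 8, 11, 15, 10, 9, 7]
Visit 1 → queue [16, 8, 11, 15, 10, 9, 7]
Visit 16 → queue [8, 11, 15, 10, 9, 7]
Visit 8 → queue [11, 15, 10, 9, 7]
Visit 11 → queue [15, 10, 9, 7]
Visit 15 → queue [10, 9, 7]
Visit 10 → queue [9, 7]
Visit 9 → queue [7]
Visit 7 → queue []

0, 14, 13, 12, 2, 17, 6, 5, 4, 3, 1, 16, 8, 11, 15, 10, 9, 7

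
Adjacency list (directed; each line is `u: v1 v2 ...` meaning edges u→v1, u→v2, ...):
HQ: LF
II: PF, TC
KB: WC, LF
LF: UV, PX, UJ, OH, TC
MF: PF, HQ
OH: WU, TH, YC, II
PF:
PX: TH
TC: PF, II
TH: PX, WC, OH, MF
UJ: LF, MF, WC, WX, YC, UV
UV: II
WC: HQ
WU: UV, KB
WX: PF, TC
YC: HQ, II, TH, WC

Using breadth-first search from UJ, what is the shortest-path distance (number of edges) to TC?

Level 0: UJ
Level 1: LF, MF, UV, WC, WX, YC
Level 2: HQ, II, OH, PF, PX, TC, TH
Level 3: WU
Level 4: KB
TC first appears at level 2.

2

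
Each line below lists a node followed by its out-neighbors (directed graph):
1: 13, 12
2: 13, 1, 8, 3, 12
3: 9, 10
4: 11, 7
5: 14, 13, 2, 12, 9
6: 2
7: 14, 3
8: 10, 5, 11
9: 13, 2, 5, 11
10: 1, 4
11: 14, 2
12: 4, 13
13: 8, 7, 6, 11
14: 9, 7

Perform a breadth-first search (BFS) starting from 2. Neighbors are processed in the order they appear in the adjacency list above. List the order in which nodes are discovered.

2 → 13 → 1 → 8 → 3 → 12 → 7 → 6 → 11 → 10 → 5 → 9 → 4 → 14

Visit 2; enqueue 13, 1, 8, 3, 12 → queue [13, 1, 8, 3, 12]
Visit 13; enqueue 7, 6, 11 → queue [1, 8, 3, 12, 7, 6, 11]
Visit 1 → queue [8, 3, 12, 7, 6, 11]
Visit 8; enqueue 10, 5 → queue [3, 12, 7, 6, 11, 10, 5]
Visit 3; enqueue 9 → queue [12, 7, 6, 11, 10, 5, 9]
Visit 12; enqueue 4 → queue [7, 6, 11, 10, 5, 9, 4]
Visit 7; enqueue 14 → queue [6, 11, 10, 5, 9, 4, 14]
Visit 6 → queue [11, 10, 5, 9, 4, 14]
Visit 11 → queue [10, 5, 9, 4, 14]
Visit 10 → queue [5, 9, 4, 14]
Visit 5 → queue [9, 4, 14]
Visit 9 → queue [4, 14]
Visit 4 → queue [14]
Visit 14 → queue []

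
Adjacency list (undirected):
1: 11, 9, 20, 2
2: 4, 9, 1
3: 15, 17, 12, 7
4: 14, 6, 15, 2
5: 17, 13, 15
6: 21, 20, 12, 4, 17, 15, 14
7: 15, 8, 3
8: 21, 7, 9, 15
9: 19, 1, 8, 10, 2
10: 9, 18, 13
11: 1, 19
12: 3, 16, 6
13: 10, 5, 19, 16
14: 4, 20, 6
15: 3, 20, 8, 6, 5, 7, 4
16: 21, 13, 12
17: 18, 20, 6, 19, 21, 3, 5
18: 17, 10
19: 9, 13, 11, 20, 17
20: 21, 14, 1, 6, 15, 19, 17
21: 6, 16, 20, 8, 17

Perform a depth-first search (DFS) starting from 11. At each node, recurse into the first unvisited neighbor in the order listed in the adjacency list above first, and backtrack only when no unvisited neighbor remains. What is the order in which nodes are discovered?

11, 1, 9, 19, 13, 10, 18, 17, 20, 21, 6, 12, 3, 15, 8, 7, 5, 4, 14, 2, 16

Visit 11
11 → 1
1 → 9
9 → 19
19 → 13
13 → 10
10 → 18
18 → 17
17 → 20
20 → 21
21 → 6
6 → 12
12 → 3
3 → 15
15 → 8
8 → 7
15 → 5
15 → 4
4 → 14
4 → 2
12 → 16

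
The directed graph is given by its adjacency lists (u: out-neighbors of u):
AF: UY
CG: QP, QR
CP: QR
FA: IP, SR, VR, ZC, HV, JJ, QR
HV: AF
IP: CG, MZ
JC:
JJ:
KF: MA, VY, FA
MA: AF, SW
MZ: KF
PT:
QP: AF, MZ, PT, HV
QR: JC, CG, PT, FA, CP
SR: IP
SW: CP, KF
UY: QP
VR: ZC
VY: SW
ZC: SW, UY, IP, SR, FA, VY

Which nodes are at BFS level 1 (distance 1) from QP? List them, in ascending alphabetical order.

AF, HV, MZ, PT

Level 0: QP
Level 1: AF, HV, MZ, PT
Level 2: KF, UY
Level 3: FA, MA, VY
Level 4: IP, JJ, QR, SR, SW, VR, ZC
Level 5: CG, CP, JC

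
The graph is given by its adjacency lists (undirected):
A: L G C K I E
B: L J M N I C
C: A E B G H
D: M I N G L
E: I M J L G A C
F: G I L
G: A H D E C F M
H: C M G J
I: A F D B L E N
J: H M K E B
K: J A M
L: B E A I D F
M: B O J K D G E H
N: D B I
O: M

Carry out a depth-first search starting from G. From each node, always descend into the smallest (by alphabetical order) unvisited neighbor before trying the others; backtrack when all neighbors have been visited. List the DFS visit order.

Visit G
G → A
A → C
C → B
B → I
I → D
D → L
L → E
E → J
J → H
H → M
M → K
M → O
L → F
D → N

G, A, C, B, I, D, L, E, J, H, M, K, O, F, N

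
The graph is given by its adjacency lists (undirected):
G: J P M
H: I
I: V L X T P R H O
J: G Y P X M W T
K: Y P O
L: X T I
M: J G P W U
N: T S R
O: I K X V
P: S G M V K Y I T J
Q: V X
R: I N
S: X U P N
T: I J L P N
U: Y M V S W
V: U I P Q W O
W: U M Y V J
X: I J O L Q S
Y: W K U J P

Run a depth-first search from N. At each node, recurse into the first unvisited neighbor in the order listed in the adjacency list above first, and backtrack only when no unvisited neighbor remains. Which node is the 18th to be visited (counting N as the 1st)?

R

Visit N
N → T
T → I
I → V
V → U
U → Y
Y → W
W → M
M → J
J → G
G → P
P → S
S → X
X → O
O → K
X → L
X → Q
I → R
I → H

Visit order: N, T, I, V, U, Y, W, M, J, G, P, S, X, O, K, L, Q, R, H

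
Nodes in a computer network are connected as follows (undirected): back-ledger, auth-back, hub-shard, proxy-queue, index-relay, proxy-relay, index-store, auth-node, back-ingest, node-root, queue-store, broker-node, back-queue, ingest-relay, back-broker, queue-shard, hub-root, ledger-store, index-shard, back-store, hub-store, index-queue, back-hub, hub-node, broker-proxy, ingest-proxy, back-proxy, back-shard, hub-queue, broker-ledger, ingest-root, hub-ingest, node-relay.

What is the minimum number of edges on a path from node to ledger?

Level 0: node
Level 1: auth, broker, hub, relay, root
Level 2: back, index, ingest, ledger, proxy, queue, shard, store
ledger first appears at level 2.

2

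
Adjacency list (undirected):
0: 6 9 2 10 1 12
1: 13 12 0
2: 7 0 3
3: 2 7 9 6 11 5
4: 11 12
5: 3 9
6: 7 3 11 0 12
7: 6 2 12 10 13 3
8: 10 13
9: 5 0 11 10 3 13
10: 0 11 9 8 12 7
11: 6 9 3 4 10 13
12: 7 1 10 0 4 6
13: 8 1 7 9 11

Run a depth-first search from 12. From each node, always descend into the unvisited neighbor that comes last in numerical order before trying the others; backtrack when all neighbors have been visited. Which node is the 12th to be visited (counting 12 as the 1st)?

Visit 12
12 → 10
10 → 11
11 → 13
13 → 9
9 → 5
5 → 3
3 → 7
7 → 6
6 → 0
0 → 2
0 → 1
13 → 8
11 → 4

Visit order: 12, 10, 11, 13, 9, 5, 3, 7, 6, 0, 2, 1, 8, 4

1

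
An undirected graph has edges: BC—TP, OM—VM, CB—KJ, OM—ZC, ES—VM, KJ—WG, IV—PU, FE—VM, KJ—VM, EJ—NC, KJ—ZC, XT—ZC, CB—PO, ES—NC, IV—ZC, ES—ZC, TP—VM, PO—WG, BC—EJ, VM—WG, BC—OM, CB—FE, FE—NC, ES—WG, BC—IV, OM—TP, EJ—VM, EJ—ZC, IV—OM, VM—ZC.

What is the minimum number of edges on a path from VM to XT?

2

Level 0: VM
Level 1: EJ, ES, FE, KJ, OM, TP, WG, ZC
Level 2: BC, CB, IV, NC, PO, XT
Level 3: PU
XT first appears at level 2.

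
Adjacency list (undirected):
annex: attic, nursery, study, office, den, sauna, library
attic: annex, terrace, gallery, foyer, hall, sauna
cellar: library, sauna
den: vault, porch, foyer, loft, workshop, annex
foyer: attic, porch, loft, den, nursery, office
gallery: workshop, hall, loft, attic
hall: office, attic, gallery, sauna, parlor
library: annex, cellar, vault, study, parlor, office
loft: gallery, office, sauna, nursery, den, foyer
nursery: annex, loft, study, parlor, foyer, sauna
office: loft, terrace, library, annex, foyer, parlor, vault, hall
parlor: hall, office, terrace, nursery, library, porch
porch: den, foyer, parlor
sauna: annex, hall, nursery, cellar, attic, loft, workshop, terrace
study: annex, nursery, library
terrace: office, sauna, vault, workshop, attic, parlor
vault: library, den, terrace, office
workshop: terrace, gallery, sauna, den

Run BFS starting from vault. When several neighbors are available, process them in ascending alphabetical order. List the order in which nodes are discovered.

vault den library office terrace annex foyer loft porch workshop cellar parlor study hall attic sauna nursery gallery

Visit vault; enqueue den, library, office, terrace → queue [den, library, office, terrace]
Visit den; enqueue annex, foyer, loft, porch, workshop → queue [library, office, terrace, annex, foyer, loft, porch, workshop]
Visit library; enqueue cellar, parlor, study → queue [office, terrace, annex, foyer, loft, porch, workshop, cellar, parlor, study]
Visit office; enqueue hall → queue [terrace, annex, foyer, loft, porch, workshop, cellar, parlor, study, hall]
Visit terrace; enqueue attic, sauna → queue [annex, foyer, loft, porch, workshop, cellar, parlor, study, hall, attic, sauna]
Visit annex; enqueue nursery → queue [foyer, loft, porch, workshop, cellar, parlor, study, hall, attic, sauna, nursery]
Visit foyer → queue [loft, porch, workshop, cellar, parlor, study, hall, attic, sauna, nursery]
Visit loft; enqueue gallery → queue [porch, workshop, cellar, parlor, study, hall, attic, sauna, nursery, gallery]
Visit porch → queue [workshop, cellar, parlor, study, hall, attic, sauna, nursery, gallery]
Visit workshop → queue [cellar, parlor, study, hall, attic, sauna, nursery, gallery]
Visit cellar → queue [parlor, study, hall, attic, sauna, nursery, gallery]
Visit parlor → queue [study, hall, attic, sauna, nursery, gallery]
Visit study → queue [hall, attic, sauna, nursery, gallery]
Visit hall → queue [attic, sauna, nursery, gallery]
Visit attic → queue [sauna, nursery, gallery]
Visit sauna → queue [nursery, gallery]
Visit nursery → queue [gallery]
Visit gallery → queue []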